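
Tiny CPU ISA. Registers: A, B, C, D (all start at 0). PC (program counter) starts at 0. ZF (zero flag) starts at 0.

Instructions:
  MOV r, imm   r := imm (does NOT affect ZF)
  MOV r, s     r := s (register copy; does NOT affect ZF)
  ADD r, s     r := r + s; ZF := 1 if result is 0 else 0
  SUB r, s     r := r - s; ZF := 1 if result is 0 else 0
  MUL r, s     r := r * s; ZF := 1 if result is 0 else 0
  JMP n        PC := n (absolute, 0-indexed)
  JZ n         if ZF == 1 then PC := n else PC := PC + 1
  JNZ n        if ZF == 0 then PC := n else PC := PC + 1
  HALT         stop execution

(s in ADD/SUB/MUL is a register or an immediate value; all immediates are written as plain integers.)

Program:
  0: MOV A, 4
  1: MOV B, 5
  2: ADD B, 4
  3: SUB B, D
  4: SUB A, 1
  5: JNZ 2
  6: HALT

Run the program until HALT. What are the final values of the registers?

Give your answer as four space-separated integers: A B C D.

Step 1: PC=0 exec 'MOV A, 4'. After: A=4 B=0 C=0 D=0 ZF=0 PC=1
Step 2: PC=1 exec 'MOV B, 5'. After: A=4 B=5 C=0 D=0 ZF=0 PC=2
Step 3: PC=2 exec 'ADD B, 4'. After: A=4 B=9 C=0 D=0 ZF=0 PC=3
Step 4: PC=3 exec 'SUB B, D'. After: A=4 B=9 C=0 D=0 ZF=0 PC=4
Step 5: PC=4 exec 'SUB A, 1'. After: A=3 B=9 C=0 D=0 ZF=0 PC=5
Step 6: PC=5 exec 'JNZ 2'. After: A=3 B=9 C=0 D=0 ZF=0 PC=2
Step 7: PC=2 exec 'ADD B, 4'. After: A=3 B=13 C=0 D=0 ZF=0 PC=3
Step 8: PC=3 exec 'SUB B, D'. After: A=3 B=13 C=0 D=0 ZF=0 PC=4
Step 9: PC=4 exec 'SUB A, 1'. After: A=2 B=13 C=0 D=0 ZF=0 PC=5
Step 10: PC=5 exec 'JNZ 2'. After: A=2 B=13 C=0 D=0 ZF=0 PC=2
Step 11: PC=2 exec 'ADD B, 4'. After: A=2 B=17 C=0 D=0 ZF=0 PC=3
Step 12: PC=3 exec 'SUB B, D'. After: A=2 B=17 C=0 D=0 ZF=0 PC=4
Step 13: PC=4 exec 'SUB A, 1'. After: A=1 B=17 C=0 D=0 ZF=0 PC=5
Step 14: PC=5 exec 'JNZ 2'. After: A=1 B=17 C=0 D=0 ZF=0 PC=2
Step 15: PC=2 exec 'ADD B, 4'. After: A=1 B=21 C=0 D=0 ZF=0 PC=3
Step 16: PC=3 exec 'SUB B, D'. After: A=1 B=21 C=0 D=0 ZF=0 PC=4
Step 17: PC=4 exec 'SUB A, 1'. After: A=0 B=21 C=0 D=0 ZF=1 PC=5
Step 18: PC=5 exec 'JNZ 2'. After: A=0 B=21 C=0 D=0 ZF=1 PC=6
Step 19: PC=6 exec 'HALT'. After: A=0 B=21 C=0 D=0 ZF=1 PC=6 HALTED

Answer: 0 21 0 0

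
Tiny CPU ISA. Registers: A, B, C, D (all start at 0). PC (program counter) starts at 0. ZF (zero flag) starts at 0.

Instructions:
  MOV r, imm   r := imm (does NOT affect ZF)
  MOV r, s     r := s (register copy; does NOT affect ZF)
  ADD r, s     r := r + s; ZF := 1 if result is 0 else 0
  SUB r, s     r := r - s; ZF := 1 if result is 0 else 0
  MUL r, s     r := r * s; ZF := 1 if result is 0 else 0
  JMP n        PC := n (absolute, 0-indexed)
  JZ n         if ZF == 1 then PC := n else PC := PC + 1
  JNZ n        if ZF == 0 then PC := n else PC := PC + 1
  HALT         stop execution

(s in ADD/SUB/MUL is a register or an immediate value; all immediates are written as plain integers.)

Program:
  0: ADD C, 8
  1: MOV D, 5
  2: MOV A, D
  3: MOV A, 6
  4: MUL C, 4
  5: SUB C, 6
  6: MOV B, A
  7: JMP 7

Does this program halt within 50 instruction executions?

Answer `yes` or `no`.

Answer: no

Derivation:
Step 1: PC=0 exec 'ADD C, 8'. After: A=0 B=0 C=8 D=0 ZF=0 PC=1
Step 2: PC=1 exec 'MOV D, 5'. After: A=0 B=0 C=8 D=5 ZF=0 PC=2
Step 3: PC=2 exec 'MOV A, D'. After: A=5 B=0 C=8 D=5 ZF=0 PC=3
Step 4: PC=3 exec 'MOV A, 6'. After: A=6 B=0 C=8 D=5 ZF=0 PC=4
Step 5: PC=4 exec 'MUL C, 4'. After: A=6 B=0 C=32 D=5 ZF=0 PC=5
Step 6: PC=5 exec 'SUB C, 6'. After: A=6 B=0 C=26 D=5 ZF=0 PC=6
Step 7: PC=6 exec 'MOV B, A'. After: A=6 B=6 C=26 D=5 ZF=0 PC=7
Step 8: PC=7 exec 'JMP 7'. After: A=6 B=6 C=26 D=5 ZF=0 PC=7
State after step 8 equals state after step 7: the program is in a cycle of length 1 and will never halt.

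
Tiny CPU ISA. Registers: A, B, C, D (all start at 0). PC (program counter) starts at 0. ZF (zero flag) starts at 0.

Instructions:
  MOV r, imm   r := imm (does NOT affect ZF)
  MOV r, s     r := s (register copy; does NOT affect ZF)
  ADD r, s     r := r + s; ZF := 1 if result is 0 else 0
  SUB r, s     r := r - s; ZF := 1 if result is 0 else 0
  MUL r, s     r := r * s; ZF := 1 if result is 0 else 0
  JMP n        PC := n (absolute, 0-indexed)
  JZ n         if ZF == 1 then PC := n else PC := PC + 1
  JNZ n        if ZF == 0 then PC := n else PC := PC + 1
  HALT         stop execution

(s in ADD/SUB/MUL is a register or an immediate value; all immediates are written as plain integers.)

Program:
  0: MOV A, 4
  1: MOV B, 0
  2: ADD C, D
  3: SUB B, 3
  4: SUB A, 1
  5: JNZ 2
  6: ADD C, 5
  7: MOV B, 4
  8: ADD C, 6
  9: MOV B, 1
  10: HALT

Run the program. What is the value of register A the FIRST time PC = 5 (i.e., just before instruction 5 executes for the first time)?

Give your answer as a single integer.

Step 1: PC=0 exec 'MOV A, 4'. After: A=4 B=0 C=0 D=0 ZF=0 PC=1
Step 2: PC=1 exec 'MOV B, 0'. After: A=4 B=0 C=0 D=0 ZF=0 PC=2
Step 3: PC=2 exec 'ADD C, D'. After: A=4 B=0 C=0 D=0 ZF=1 PC=3
Step 4: PC=3 exec 'SUB B, 3'. After: A=4 B=-3 C=0 D=0 ZF=0 PC=4
Step 5: PC=4 exec 'SUB A, 1'. After: A=3 B=-3 C=0 D=0 ZF=0 PC=5
First time PC=5: A=3

3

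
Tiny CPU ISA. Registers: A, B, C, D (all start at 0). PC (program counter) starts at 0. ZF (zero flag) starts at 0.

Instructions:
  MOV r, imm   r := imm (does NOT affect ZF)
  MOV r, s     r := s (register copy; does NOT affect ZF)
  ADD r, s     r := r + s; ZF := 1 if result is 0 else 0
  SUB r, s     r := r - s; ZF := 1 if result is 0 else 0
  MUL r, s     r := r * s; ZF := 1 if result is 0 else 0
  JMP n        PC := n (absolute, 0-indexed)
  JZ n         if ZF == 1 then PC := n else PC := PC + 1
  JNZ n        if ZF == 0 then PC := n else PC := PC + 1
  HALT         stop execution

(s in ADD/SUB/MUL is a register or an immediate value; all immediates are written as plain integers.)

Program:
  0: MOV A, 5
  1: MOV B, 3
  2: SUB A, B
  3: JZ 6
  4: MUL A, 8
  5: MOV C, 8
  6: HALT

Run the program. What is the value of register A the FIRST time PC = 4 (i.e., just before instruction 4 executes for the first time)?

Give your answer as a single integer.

Step 1: PC=0 exec 'MOV A, 5'. After: A=5 B=0 C=0 D=0 ZF=0 PC=1
Step 2: PC=1 exec 'MOV B, 3'. After: A=5 B=3 C=0 D=0 ZF=0 PC=2
Step 3: PC=2 exec 'SUB A, B'. After: A=2 B=3 C=0 D=0 ZF=0 PC=3
Step 4: PC=3 exec 'JZ 6'. After: A=2 B=3 C=0 D=0 ZF=0 PC=4
First time PC=4: A=2

2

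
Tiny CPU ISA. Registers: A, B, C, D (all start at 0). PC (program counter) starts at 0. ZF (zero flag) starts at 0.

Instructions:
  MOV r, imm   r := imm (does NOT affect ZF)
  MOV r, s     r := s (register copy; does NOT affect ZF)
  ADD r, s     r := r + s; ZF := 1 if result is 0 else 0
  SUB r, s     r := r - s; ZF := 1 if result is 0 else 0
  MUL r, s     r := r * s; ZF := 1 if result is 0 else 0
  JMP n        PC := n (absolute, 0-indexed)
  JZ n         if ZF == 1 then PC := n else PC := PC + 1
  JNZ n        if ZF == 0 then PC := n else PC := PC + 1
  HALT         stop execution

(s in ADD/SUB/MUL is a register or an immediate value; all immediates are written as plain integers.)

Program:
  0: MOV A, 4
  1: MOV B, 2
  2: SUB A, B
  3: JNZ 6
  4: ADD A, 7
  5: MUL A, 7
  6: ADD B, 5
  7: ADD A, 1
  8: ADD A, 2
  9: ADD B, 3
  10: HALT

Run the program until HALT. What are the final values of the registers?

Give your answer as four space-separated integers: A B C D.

Step 1: PC=0 exec 'MOV A, 4'. After: A=4 B=0 C=0 D=0 ZF=0 PC=1
Step 2: PC=1 exec 'MOV B, 2'. After: A=4 B=2 C=0 D=0 ZF=0 PC=2
Step 3: PC=2 exec 'SUB A, B'. After: A=2 B=2 C=0 D=0 ZF=0 PC=3
Step 4: PC=3 exec 'JNZ 6'. After: A=2 B=2 C=0 D=0 ZF=0 PC=6
Step 5: PC=6 exec 'ADD B, 5'. After: A=2 B=7 C=0 D=0 ZF=0 PC=7
Step 6: PC=7 exec 'ADD A, 1'. After: A=3 B=7 C=0 D=0 ZF=0 PC=8
Step 7: PC=8 exec 'ADD A, 2'. After: A=5 B=7 C=0 D=0 ZF=0 PC=9
Step 8: PC=9 exec 'ADD B, 3'. After: A=5 B=10 C=0 D=0 ZF=0 PC=10
Step 9: PC=10 exec 'HALT'. After: A=5 B=10 C=0 D=0 ZF=0 PC=10 HALTED

Answer: 5 10 0 0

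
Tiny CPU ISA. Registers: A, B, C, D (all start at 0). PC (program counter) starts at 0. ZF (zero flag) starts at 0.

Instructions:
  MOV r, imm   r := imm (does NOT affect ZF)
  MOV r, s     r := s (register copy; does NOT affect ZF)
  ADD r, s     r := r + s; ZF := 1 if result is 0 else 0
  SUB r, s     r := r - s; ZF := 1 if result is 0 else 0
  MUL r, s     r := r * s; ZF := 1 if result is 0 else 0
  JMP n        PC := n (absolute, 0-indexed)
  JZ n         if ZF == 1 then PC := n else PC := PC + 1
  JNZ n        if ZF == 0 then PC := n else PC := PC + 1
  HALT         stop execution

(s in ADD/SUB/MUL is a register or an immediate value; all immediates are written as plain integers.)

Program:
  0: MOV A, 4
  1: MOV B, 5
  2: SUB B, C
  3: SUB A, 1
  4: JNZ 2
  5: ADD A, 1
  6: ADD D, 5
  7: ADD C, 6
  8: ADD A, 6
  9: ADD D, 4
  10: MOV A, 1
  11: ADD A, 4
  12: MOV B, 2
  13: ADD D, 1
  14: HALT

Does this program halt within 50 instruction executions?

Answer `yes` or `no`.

Answer: yes

Derivation:
Step 1: PC=0 exec 'MOV A, 4'. After: A=4 B=0 C=0 D=0 ZF=0 PC=1
Step 2: PC=1 exec 'MOV B, 5'. After: A=4 B=5 C=0 D=0 ZF=0 PC=2
Step 3: PC=2 exec 'SUB B, C'. After: A=4 B=5 C=0 D=0 ZF=0 PC=3
Step 4: PC=3 exec 'SUB A, 1'. After: A=3 B=5 C=0 D=0 ZF=0 PC=4
Step 5: PC=4 exec 'JNZ 2'. After: A=3 B=5 C=0 D=0 ZF=0 PC=2
Step 6: PC=2 exec 'SUB B, C'. After: A=3 B=5 C=0 D=0 ZF=0 PC=3
Step 7: PC=3 exec 'SUB A, 1'. After: A=2 B=5 C=0 D=0 ZF=0 PC=4
Step 8: PC=4 exec 'JNZ 2'. After: A=2 B=5 C=0 D=0 ZF=0 PC=2
Step 9: PC=2 exec 'SUB B, C'. After: A=2 B=5 C=0 D=0 ZF=0 PC=3
Step 10: PC=3 exec 'SUB A, 1'. After: A=1 B=5 C=0 D=0 ZF=0 PC=4
Step 11: PC=4 exec 'JNZ 2'. After: A=1 B=5 C=0 D=0 ZF=0 PC=2
Step 12: PC=2 exec 'SUB B, C'. After: A=1 B=5 C=0 D=0 ZF=0 PC=3
Step 13: PC=3 exec 'SUB A, 1'. After: A=0 B=5 C=0 D=0 ZF=1 PC=4
Step 14: PC=4 exec 'JNZ 2'. After: A=0 B=5 C=0 D=0 ZF=1 PC=5
Step 15: PC=5 exec 'ADD A, 1'. After: A=1 B=5 C=0 D=0 ZF=0 PC=6
Step 16: PC=6 exec 'ADD D, 5'. After: A=1 B=5 C=0 D=5 ZF=0 PC=7
Step 17: PC=7 exec 'ADD C, 6'. After: A=1 B=5 C=6 D=5 ZF=0 PC=8
Step 18: PC=8 exec 'ADD A, 6'. After: A=7 B=5 C=6 D=5 ZF=0 PC=9
Step 19: PC=9 exec 'ADD D, 4'. After: A=7 B=5 C=6 D=9 ZF=0 PC=10
Step 20: PC=10 exec 'MOV A, 1'. After: A=1 B=5 C=6 D=9 ZF=0 PC=11
Step 21: PC=11 exec 'ADD A, 4'. After: A=5 B=5 C=6 D=9 ZF=0 PC=12
Step 22: PC=12 exec 'MOV B, 2'. After: A=5 B=2 C=6 D=9 ZF=0 PC=13
Step 23: PC=13 exec 'ADD D, 1'. After: A=5 B=2 C=6 D=10 ZF=0 PC=14
Step 24: PC=14 exec 'HALT'. After: A=5 B=2 C=6 D=10 ZF=0 PC=14 HALTED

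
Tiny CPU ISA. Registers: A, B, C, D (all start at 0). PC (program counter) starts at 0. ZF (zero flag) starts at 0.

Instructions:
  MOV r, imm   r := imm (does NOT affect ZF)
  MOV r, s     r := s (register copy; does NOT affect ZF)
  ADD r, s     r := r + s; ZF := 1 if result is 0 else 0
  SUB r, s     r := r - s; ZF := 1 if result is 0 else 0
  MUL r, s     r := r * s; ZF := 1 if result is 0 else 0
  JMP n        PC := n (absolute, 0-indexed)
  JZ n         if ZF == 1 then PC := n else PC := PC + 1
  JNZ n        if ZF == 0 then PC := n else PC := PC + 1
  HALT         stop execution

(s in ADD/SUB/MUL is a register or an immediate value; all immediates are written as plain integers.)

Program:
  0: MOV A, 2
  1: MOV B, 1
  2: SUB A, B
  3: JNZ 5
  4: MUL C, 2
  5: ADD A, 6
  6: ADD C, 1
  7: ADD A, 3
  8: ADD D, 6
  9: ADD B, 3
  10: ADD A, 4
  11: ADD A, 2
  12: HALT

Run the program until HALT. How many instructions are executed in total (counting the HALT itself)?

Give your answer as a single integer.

Answer: 12

Derivation:
Step 1: PC=0 exec 'MOV A, 2'. After: A=2 B=0 C=0 D=0 ZF=0 PC=1
Step 2: PC=1 exec 'MOV B, 1'. After: A=2 B=1 C=0 D=0 ZF=0 PC=2
Step 3: PC=2 exec 'SUB A, B'. After: A=1 B=1 C=0 D=0 ZF=0 PC=3
Step 4: PC=3 exec 'JNZ 5'. After: A=1 B=1 C=0 D=0 ZF=0 PC=5
Step 5: PC=5 exec 'ADD A, 6'. After: A=7 B=1 C=0 D=0 ZF=0 PC=6
Step 6: PC=6 exec 'ADD C, 1'. After: A=7 B=1 C=1 D=0 ZF=0 PC=7
Step 7: PC=7 exec 'ADD A, 3'. After: A=10 B=1 C=1 D=0 ZF=0 PC=8
Step 8: PC=8 exec 'ADD D, 6'. After: A=10 B=1 C=1 D=6 ZF=0 PC=9
Step 9: PC=9 exec 'ADD B, 3'. After: A=10 B=4 C=1 D=6 ZF=0 PC=10
Step 10: PC=10 exec 'ADD A, 4'. After: A=14 B=4 C=1 D=6 ZF=0 PC=11
Step 11: PC=11 exec 'ADD A, 2'. After: A=16 B=4 C=1 D=6 ZF=0 PC=12
Step 12: PC=12 exec 'HALT'. After: A=16 B=4 C=1 D=6 ZF=0 PC=12 HALTED
Total instructions executed: 12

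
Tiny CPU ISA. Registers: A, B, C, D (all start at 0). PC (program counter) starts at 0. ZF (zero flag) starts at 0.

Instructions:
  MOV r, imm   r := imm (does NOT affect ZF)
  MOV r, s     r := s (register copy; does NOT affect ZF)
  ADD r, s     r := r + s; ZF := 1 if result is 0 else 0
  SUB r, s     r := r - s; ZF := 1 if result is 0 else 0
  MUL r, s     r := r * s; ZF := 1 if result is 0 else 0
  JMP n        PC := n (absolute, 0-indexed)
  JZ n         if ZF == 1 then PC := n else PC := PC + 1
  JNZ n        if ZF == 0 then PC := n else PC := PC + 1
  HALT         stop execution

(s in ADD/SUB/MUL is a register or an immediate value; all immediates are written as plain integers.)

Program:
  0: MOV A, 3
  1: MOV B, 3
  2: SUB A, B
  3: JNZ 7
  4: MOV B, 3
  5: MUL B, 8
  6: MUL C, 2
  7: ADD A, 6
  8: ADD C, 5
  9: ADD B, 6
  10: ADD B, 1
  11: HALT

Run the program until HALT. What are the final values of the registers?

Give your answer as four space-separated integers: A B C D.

Step 1: PC=0 exec 'MOV A, 3'. After: A=3 B=0 C=0 D=0 ZF=0 PC=1
Step 2: PC=1 exec 'MOV B, 3'. After: A=3 B=3 C=0 D=0 ZF=0 PC=2
Step 3: PC=2 exec 'SUB A, B'. After: A=0 B=3 C=0 D=0 ZF=1 PC=3
Step 4: PC=3 exec 'JNZ 7'. After: A=0 B=3 C=0 D=0 ZF=1 PC=4
Step 5: PC=4 exec 'MOV B, 3'. After: A=0 B=3 C=0 D=0 ZF=1 PC=5
Step 6: PC=5 exec 'MUL B, 8'. After: A=0 B=24 C=0 D=0 ZF=0 PC=6
Step 7: PC=6 exec 'MUL C, 2'. After: A=0 B=24 C=0 D=0 ZF=1 PC=7
Step 8: PC=7 exec 'ADD A, 6'. After: A=6 B=24 C=0 D=0 ZF=0 PC=8
Step 9: PC=8 exec 'ADD C, 5'. After: A=6 B=24 C=5 D=0 ZF=0 PC=9
Step 10: PC=9 exec 'ADD B, 6'. After: A=6 B=30 C=5 D=0 ZF=0 PC=10
Step 11: PC=10 exec 'ADD B, 1'. After: A=6 B=31 C=5 D=0 ZF=0 PC=11
Step 12: PC=11 exec 'HALT'. After: A=6 B=31 C=5 D=0 ZF=0 PC=11 HALTED

Answer: 6 31 5 0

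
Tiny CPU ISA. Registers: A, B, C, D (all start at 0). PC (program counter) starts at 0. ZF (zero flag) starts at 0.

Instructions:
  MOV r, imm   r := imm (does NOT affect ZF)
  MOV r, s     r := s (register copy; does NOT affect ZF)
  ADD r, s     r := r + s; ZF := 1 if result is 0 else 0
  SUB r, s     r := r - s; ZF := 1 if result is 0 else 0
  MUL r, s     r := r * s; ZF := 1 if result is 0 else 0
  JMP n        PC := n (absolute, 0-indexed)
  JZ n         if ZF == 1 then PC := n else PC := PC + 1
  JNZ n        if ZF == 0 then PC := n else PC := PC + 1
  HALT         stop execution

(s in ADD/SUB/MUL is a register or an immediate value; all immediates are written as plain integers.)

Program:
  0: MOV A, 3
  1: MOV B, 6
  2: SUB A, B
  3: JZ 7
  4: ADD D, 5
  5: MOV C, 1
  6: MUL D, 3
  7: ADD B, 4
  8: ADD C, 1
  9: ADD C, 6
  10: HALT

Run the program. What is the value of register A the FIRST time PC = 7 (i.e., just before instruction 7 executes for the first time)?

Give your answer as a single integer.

Step 1: PC=0 exec 'MOV A, 3'. After: A=3 B=0 C=0 D=0 ZF=0 PC=1
Step 2: PC=1 exec 'MOV B, 6'. After: A=3 B=6 C=0 D=0 ZF=0 PC=2
Step 3: PC=2 exec 'SUB A, B'. After: A=-3 B=6 C=0 D=0 ZF=0 PC=3
Step 4: PC=3 exec 'JZ 7'. After: A=-3 B=6 C=0 D=0 ZF=0 PC=4
Step 5: PC=4 exec 'ADD D, 5'. After: A=-3 B=6 C=0 D=5 ZF=0 PC=5
Step 6: PC=5 exec 'MOV C, 1'. After: A=-3 B=6 C=1 D=5 ZF=0 PC=6
Step 7: PC=6 exec 'MUL D, 3'. After: A=-3 B=6 C=1 D=15 ZF=0 PC=7
First time PC=7: A=-3

-3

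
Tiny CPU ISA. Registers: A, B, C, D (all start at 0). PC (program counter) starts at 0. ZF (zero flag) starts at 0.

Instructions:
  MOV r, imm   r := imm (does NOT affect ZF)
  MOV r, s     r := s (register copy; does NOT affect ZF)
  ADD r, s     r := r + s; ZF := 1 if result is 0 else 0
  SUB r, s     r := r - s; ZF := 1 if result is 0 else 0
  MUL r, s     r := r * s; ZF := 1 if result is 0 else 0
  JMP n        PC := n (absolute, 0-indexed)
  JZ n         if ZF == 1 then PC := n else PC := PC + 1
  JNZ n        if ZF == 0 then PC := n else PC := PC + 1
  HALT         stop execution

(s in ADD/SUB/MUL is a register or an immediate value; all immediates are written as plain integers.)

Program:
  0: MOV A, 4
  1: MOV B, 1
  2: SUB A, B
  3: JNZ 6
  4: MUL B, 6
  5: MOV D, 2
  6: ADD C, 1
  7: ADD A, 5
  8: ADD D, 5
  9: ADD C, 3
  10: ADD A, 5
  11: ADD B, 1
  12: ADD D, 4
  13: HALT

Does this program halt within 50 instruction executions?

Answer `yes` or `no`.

Step 1: PC=0 exec 'MOV A, 4'. After: A=4 B=0 C=0 D=0 ZF=0 PC=1
Step 2: PC=1 exec 'MOV B, 1'. After: A=4 B=1 C=0 D=0 ZF=0 PC=2
Step 3: PC=2 exec 'SUB A, B'. After: A=3 B=1 C=0 D=0 ZF=0 PC=3
Step 4: PC=3 exec 'JNZ 6'. After: A=3 B=1 C=0 D=0 ZF=0 PC=6
Step 5: PC=6 exec 'ADD C, 1'. After: A=3 B=1 C=1 D=0 ZF=0 PC=7
Step 6: PC=7 exec 'ADD A, 5'. After: A=8 B=1 C=1 D=0 ZF=0 PC=8
Step 7: PC=8 exec 'ADD D, 5'. After: A=8 B=1 C=1 D=5 ZF=0 PC=9
Step 8: PC=9 exec 'ADD C, 3'. After: A=8 B=1 C=4 D=5 ZF=0 PC=10
Step 9: PC=10 exec 'ADD A, 5'. After: A=13 B=1 C=4 D=5 ZF=0 PC=11
Step 10: PC=11 exec 'ADD B, 1'. After: A=13 B=2 C=4 D=5 ZF=0 PC=12
Step 11: PC=12 exec 'ADD D, 4'. After: A=13 B=2 C=4 D=9 ZF=0 PC=13
Step 12: PC=13 exec 'HALT'. After: A=13 B=2 C=4 D=9 ZF=0 PC=13 HALTED

Answer: yes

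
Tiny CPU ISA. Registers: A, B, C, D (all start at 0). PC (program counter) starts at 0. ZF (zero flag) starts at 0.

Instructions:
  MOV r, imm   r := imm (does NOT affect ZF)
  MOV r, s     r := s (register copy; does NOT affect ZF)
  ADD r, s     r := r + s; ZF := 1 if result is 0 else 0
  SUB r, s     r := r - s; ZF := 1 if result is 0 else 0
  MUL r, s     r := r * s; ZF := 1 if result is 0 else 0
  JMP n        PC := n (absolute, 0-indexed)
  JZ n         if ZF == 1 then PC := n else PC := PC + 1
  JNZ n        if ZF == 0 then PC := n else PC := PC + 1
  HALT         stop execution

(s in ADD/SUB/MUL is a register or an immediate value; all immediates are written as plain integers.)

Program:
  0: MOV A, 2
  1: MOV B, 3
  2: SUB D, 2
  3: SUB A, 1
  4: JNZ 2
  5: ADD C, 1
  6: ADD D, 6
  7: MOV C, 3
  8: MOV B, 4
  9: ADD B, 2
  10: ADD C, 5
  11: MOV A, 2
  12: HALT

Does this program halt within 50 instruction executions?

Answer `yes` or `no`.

Step 1: PC=0 exec 'MOV A, 2'. After: A=2 B=0 C=0 D=0 ZF=0 PC=1
Step 2: PC=1 exec 'MOV B, 3'. After: A=2 B=3 C=0 D=0 ZF=0 PC=2
Step 3: PC=2 exec 'SUB D, 2'. After: A=2 B=3 C=0 D=-2 ZF=0 PC=3
Step 4: PC=3 exec 'SUB A, 1'. After: A=1 B=3 C=0 D=-2 ZF=0 PC=4
Step 5: PC=4 exec 'JNZ 2'. After: A=1 B=3 C=0 D=-2 ZF=0 PC=2
Step 6: PC=2 exec 'SUB D, 2'. After: A=1 B=3 C=0 D=-4 ZF=0 PC=3
Step 7: PC=3 exec 'SUB A, 1'. After: A=0 B=3 C=0 D=-4 ZF=1 PC=4
Step 8: PC=4 exec 'JNZ 2'. After: A=0 B=3 C=0 D=-4 ZF=1 PC=5
Step 9: PC=5 exec 'ADD C, 1'. After: A=0 B=3 C=1 D=-4 ZF=0 PC=6
Step 10: PC=6 exec 'ADD D, 6'. After: A=0 B=3 C=1 D=2 ZF=0 PC=7
Step 11: PC=7 exec 'MOV C, 3'. After: A=0 B=3 C=3 D=2 ZF=0 PC=8
Step 12: PC=8 exec 'MOV B, 4'. After: A=0 B=4 C=3 D=2 ZF=0 PC=9
Step 13: PC=9 exec 'ADD B, 2'. After: A=0 B=6 C=3 D=2 ZF=0 PC=10
Step 14: PC=10 exec 'ADD C, 5'. After: A=0 B=6 C=8 D=2 ZF=0 PC=11
Step 15: PC=11 exec 'MOV A, 2'. After: A=2 B=6 C=8 D=2 ZF=0 PC=12
Step 16: PC=12 exec 'HALT'. After: A=2 B=6 C=8 D=2 ZF=0 PC=12 HALTED

Answer: yes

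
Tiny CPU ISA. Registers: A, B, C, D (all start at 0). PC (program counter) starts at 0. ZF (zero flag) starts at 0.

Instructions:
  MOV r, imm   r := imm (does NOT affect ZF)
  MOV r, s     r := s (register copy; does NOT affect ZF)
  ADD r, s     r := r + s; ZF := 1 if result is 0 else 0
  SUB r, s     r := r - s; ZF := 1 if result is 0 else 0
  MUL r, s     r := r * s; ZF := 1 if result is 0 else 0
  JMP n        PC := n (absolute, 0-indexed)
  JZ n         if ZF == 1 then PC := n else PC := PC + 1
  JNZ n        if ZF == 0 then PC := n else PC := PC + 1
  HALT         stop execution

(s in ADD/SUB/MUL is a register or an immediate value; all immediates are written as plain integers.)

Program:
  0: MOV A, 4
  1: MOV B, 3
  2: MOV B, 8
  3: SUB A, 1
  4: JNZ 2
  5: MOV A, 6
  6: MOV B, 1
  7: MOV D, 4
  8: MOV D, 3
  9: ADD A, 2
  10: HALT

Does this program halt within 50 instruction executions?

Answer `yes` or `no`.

Answer: yes

Derivation:
Step 1: PC=0 exec 'MOV A, 4'. After: A=4 B=0 C=0 D=0 ZF=0 PC=1
Step 2: PC=1 exec 'MOV B, 3'. After: A=4 B=3 C=0 D=0 ZF=0 PC=2
Step 3: PC=2 exec 'MOV B, 8'. After: A=4 B=8 C=0 D=0 ZF=0 PC=3
Step 4: PC=3 exec 'SUB A, 1'. After: A=3 B=8 C=0 D=0 ZF=0 PC=4
Step 5: PC=4 exec 'JNZ 2'. After: A=3 B=8 C=0 D=0 ZF=0 PC=2
Step 6: PC=2 exec 'MOV B, 8'. After: A=3 B=8 C=0 D=0 ZF=0 PC=3
Step 7: PC=3 exec 'SUB A, 1'. After: A=2 B=8 C=0 D=0 ZF=0 PC=4
Step 8: PC=4 exec 'JNZ 2'. After: A=2 B=8 C=0 D=0 ZF=0 PC=2
Step 9: PC=2 exec 'MOV B, 8'. After: A=2 B=8 C=0 D=0 ZF=0 PC=3
Step 10: PC=3 exec 'SUB A, 1'. After: A=1 B=8 C=0 D=0 ZF=0 PC=4
Step 11: PC=4 exec 'JNZ 2'. After: A=1 B=8 C=0 D=0 ZF=0 PC=2
Step 12: PC=2 exec 'MOV B, 8'. After: A=1 B=8 C=0 D=0 ZF=0 PC=3
Step 13: PC=3 exec 'SUB A, 1'. After: A=0 B=8 C=0 D=0 ZF=1 PC=4
Step 14: PC=4 exec 'JNZ 2'. After: A=0 B=8 C=0 D=0 ZF=1 PC=5
Step 15: PC=5 exec 'MOV A, 6'. After: A=6 B=8 C=0 D=0 ZF=1 PC=6
Step 16: PC=6 exec 'MOV B, 1'. After: A=6 B=1 C=0 D=0 ZF=1 PC=7
Step 17: PC=7 exec 'MOV D, 4'. After: A=6 B=1 C=0 D=4 ZF=1 PC=8
Step 18: PC=8 exec 'MOV D, 3'. After: A=6 B=1 C=0 D=3 ZF=1 PC=9
Step 19: PC=9 exec 'ADD A, 2'. After: A=8 B=1 C=0 D=3 ZF=0 PC=10
Step 20: PC=10 exec 'HALT'. After: A=8 B=1 C=0 D=3 ZF=0 PC=10 HALTED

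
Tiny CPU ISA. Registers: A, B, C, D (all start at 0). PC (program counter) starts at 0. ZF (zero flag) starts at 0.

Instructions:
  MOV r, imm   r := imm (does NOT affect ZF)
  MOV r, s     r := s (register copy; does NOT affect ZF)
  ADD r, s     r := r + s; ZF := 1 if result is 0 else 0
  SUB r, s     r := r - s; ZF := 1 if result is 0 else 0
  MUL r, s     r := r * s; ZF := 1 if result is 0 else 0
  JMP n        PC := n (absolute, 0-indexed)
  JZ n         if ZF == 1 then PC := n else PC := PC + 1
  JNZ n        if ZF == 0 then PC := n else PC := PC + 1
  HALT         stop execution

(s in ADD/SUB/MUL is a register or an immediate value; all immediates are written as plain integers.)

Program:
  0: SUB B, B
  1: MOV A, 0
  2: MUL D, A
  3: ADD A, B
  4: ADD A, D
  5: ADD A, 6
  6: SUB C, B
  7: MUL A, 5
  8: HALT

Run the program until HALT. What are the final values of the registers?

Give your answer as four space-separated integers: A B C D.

Step 1: PC=0 exec 'SUB B, B'. After: A=0 B=0 C=0 D=0 ZF=1 PC=1
Step 2: PC=1 exec 'MOV A, 0'. After: A=0 B=0 C=0 D=0 ZF=1 PC=2
Step 3: PC=2 exec 'MUL D, A'. After: A=0 B=0 C=0 D=0 ZF=1 PC=3
Step 4: PC=3 exec 'ADD A, B'. After: A=0 B=0 C=0 D=0 ZF=1 PC=4
Step 5: PC=4 exec 'ADD A, D'. After: A=0 B=0 C=0 D=0 ZF=1 PC=5
Step 6: PC=5 exec 'ADD A, 6'. After: A=6 B=0 C=0 D=0 ZF=0 PC=6
Step 7: PC=6 exec 'SUB C, B'. After: A=6 B=0 C=0 D=0 ZF=1 PC=7
Step 8: PC=7 exec 'MUL A, 5'. After: A=30 B=0 C=0 D=0 ZF=0 PC=8
Step 9: PC=8 exec 'HALT'. After: A=30 B=0 C=0 D=0 ZF=0 PC=8 HALTED

Answer: 30 0 0 0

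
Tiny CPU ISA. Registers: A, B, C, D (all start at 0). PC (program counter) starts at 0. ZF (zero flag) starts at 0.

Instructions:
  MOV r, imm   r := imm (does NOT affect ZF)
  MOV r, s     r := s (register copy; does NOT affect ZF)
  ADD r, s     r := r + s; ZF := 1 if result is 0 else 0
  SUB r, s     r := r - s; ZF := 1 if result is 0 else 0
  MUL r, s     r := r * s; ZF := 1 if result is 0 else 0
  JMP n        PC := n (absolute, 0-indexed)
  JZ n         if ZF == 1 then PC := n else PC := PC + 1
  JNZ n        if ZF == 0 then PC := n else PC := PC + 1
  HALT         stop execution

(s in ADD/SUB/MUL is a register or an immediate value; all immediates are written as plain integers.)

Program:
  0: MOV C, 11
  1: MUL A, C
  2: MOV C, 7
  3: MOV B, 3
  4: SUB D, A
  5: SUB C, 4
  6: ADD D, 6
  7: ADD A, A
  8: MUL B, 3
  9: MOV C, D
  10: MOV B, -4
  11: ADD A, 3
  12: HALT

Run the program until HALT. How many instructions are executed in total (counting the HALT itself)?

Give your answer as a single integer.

Step 1: PC=0 exec 'MOV C, 11'. After: A=0 B=0 C=11 D=0 ZF=0 PC=1
Step 2: PC=1 exec 'MUL A, C'. After: A=0 B=0 C=11 D=0 ZF=1 PC=2
Step 3: PC=2 exec 'MOV C, 7'. After: A=0 B=0 C=7 D=0 ZF=1 PC=3
Step 4: PC=3 exec 'MOV B, 3'. After: A=0 B=3 C=7 D=0 ZF=1 PC=4
Step 5: PC=4 exec 'SUB D, A'. After: A=0 B=3 C=7 D=0 ZF=1 PC=5
Step 6: PC=5 exec 'SUB C, 4'. After: A=0 B=3 C=3 D=0 ZF=0 PC=6
Step 7: PC=6 exec 'ADD D, 6'. After: A=0 B=3 C=3 D=6 ZF=0 PC=7
Step 8: PC=7 exec 'ADD A, A'. After: A=0 B=3 C=3 D=6 ZF=1 PC=8
Step 9: PC=8 exec 'MUL B, 3'. After: A=0 B=9 C=3 D=6 ZF=0 PC=9
Step 10: PC=9 exec 'MOV C, D'. After: A=0 B=9 C=6 D=6 ZF=0 PC=10
Step 11: PC=10 exec 'MOV B, -4'. After: A=0 B=-4 C=6 D=6 ZF=0 PC=11
Step 12: PC=11 exec 'ADD A, 3'. After: A=3 B=-4 C=6 D=6 ZF=0 PC=12
Step 13: PC=12 exec 'HALT'. After: A=3 B=-4 C=6 D=6 ZF=0 PC=12 HALTED
Total instructions executed: 13

Answer: 13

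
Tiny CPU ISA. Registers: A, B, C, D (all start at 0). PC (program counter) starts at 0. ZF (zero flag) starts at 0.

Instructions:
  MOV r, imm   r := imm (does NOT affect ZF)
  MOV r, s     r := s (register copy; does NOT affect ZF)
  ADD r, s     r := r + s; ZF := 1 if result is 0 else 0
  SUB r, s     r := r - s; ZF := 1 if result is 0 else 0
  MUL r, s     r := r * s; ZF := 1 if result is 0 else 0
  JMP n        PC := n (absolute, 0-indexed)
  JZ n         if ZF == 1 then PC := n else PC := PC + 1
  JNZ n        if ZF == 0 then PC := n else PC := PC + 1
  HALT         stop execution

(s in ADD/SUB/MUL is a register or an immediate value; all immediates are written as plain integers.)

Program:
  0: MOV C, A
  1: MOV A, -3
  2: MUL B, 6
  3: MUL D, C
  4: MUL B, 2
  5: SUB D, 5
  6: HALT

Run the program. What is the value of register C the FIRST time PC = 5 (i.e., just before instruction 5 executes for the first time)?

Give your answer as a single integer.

Step 1: PC=0 exec 'MOV C, A'. After: A=0 B=0 C=0 D=0 ZF=0 PC=1
Step 2: PC=1 exec 'MOV A, -3'. After: A=-3 B=0 C=0 D=0 ZF=0 PC=2
Step 3: PC=2 exec 'MUL B, 6'. After: A=-3 B=0 C=0 D=0 ZF=1 PC=3
Step 4: PC=3 exec 'MUL D, C'. After: A=-3 B=0 C=0 D=0 ZF=1 PC=4
Step 5: PC=4 exec 'MUL B, 2'. After: A=-3 B=0 C=0 D=0 ZF=1 PC=5
First time PC=5: C=0

0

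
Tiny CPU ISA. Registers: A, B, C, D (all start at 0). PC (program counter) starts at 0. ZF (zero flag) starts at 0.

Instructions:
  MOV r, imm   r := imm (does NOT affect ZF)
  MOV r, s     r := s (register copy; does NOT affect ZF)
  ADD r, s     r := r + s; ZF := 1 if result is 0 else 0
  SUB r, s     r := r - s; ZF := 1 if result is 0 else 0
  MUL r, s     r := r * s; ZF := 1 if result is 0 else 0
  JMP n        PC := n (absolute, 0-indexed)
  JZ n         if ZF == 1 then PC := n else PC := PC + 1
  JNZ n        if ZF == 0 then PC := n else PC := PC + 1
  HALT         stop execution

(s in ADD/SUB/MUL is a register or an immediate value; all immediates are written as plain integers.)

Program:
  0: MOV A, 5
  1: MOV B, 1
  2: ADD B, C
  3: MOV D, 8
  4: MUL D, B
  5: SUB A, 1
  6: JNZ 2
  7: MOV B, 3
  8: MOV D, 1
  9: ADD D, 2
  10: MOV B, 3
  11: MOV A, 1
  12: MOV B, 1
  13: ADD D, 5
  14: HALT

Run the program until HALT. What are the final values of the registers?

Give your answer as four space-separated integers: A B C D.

Step 1: PC=0 exec 'MOV A, 5'. After: A=5 B=0 C=0 D=0 ZF=0 PC=1
Step 2: PC=1 exec 'MOV B, 1'. After: A=5 B=1 C=0 D=0 ZF=0 PC=2
Step 3: PC=2 exec 'ADD B, C'. After: A=5 B=1 C=0 D=0 ZF=0 PC=3
Step 4: PC=3 exec 'MOV D, 8'. After: A=5 B=1 C=0 D=8 ZF=0 PC=4
Step 5: PC=4 exec 'MUL D, B'. After: A=5 B=1 C=0 D=8 ZF=0 PC=5
Step 6: PC=5 exec 'SUB A, 1'. After: A=4 B=1 C=0 D=8 ZF=0 PC=6
Step 7: PC=6 exec 'JNZ 2'. After: A=4 B=1 C=0 D=8 ZF=0 PC=2
Step 8: PC=2 exec 'ADD B, C'. After: A=4 B=1 C=0 D=8 ZF=0 PC=3
Step 9: PC=3 exec 'MOV D, 8'. After: A=4 B=1 C=0 D=8 ZF=0 PC=4
Step 10: PC=4 exec 'MUL D, B'. After: A=4 B=1 C=0 D=8 ZF=0 PC=5
Step 11: PC=5 exec 'SUB A, 1'. After: A=3 B=1 C=0 D=8 ZF=0 PC=6
Step 12: PC=6 exec 'JNZ 2'. After: A=3 B=1 C=0 D=8 ZF=0 PC=2
Step 13: PC=2 exec 'ADD B, C'. After: A=3 B=1 C=0 D=8 ZF=0 PC=3
Step 14: PC=3 exec 'MOV D, 8'. After: A=3 B=1 C=0 D=8 ZF=0 PC=4
Step 15: PC=4 exec 'MUL D, B'. After: A=3 B=1 C=0 D=8 ZF=0 PC=5
Step 16: PC=5 exec 'SUB A, 1'. After: A=2 B=1 C=0 D=8 ZF=0 PC=6
Step 17: PC=6 exec 'JNZ 2'. After: A=2 B=1 C=0 D=8 ZF=0 PC=2
Step 18: PC=2 exec 'ADD B, C'. After: A=2 B=1 C=0 D=8 ZF=0 PC=3
Step 19: PC=3 exec 'MOV D, 8'. After: A=2 B=1 C=0 D=8 ZF=0 PC=4
Step 20: PC=4 exec 'MUL D, B'. After: A=2 B=1 C=0 D=8 ZF=0 PC=5
Step 21: PC=5 exec 'SUB A, 1'. After: A=1 B=1 C=0 D=8 ZF=0 PC=6
Step 22: PC=6 exec 'JNZ 2'. After: A=1 B=1 C=0 D=8 ZF=0 PC=2
Step 23: PC=2 exec 'ADD B, C'. After: A=1 B=1 C=0 D=8 ZF=0 PC=3
Step 24: PC=3 exec 'MOV D, 8'. After: A=1 B=1 C=0 D=8 ZF=0 PC=4
Step 25: PC=4 exec 'MUL D, B'. After: A=1 B=1 C=0 D=8 ZF=0 PC=5
Step 26: PC=5 exec 'SUB A, 1'. After: A=0 B=1 C=0 D=8 ZF=1 PC=6
Step 27: PC=6 exec 'JNZ 2'. After: A=0 B=1 C=0 D=8 ZF=1 PC=7
Step 28: PC=7 exec 'MOV B, 3'. After: A=0 B=3 C=0 D=8 ZF=1 PC=8
Step 29: PC=8 exec 'MOV D, 1'. After: A=0 B=3 C=0 D=1 ZF=1 PC=9
Step 30: PC=9 exec 'ADD D, 2'. After: A=0 B=3 C=0 D=3 ZF=0 PC=10
Step 31: PC=10 exec 'MOV B, 3'. After: A=0 B=3 C=0 D=3 ZF=0 PC=11
Step 32: PC=11 exec 'MOV A, 1'. After: A=1 B=3 C=0 D=3 ZF=0 PC=12
Step 33: PC=12 exec 'MOV B, 1'. After: A=1 B=1 C=0 D=3 ZF=0 PC=13
Step 34: PC=13 exec 'ADD D, 5'. After: A=1 B=1 C=0 D=8 ZF=0 PC=14
Step 35: PC=14 exec 'HALT'. After: A=1 B=1 C=0 D=8 ZF=0 PC=14 HALTED

Answer: 1 1 0 8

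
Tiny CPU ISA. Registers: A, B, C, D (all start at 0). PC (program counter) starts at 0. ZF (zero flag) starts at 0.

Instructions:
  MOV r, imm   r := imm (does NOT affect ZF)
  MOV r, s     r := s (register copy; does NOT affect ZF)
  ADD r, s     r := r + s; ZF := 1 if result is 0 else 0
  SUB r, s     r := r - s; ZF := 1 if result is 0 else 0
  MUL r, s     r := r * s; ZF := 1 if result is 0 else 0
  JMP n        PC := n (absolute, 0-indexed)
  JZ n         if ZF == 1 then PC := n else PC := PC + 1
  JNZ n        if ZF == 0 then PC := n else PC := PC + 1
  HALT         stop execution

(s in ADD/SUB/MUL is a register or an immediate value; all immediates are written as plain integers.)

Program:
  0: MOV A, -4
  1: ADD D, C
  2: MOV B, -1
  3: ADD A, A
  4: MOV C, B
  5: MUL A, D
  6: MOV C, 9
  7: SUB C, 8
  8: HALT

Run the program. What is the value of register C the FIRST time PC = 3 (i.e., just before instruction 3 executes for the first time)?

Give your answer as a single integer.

Step 1: PC=0 exec 'MOV A, -4'. After: A=-4 B=0 C=0 D=0 ZF=0 PC=1
Step 2: PC=1 exec 'ADD D, C'. After: A=-4 B=0 C=0 D=0 ZF=1 PC=2
Step 3: PC=2 exec 'MOV B, -1'. After: A=-4 B=-1 C=0 D=0 ZF=1 PC=3
First time PC=3: C=0

0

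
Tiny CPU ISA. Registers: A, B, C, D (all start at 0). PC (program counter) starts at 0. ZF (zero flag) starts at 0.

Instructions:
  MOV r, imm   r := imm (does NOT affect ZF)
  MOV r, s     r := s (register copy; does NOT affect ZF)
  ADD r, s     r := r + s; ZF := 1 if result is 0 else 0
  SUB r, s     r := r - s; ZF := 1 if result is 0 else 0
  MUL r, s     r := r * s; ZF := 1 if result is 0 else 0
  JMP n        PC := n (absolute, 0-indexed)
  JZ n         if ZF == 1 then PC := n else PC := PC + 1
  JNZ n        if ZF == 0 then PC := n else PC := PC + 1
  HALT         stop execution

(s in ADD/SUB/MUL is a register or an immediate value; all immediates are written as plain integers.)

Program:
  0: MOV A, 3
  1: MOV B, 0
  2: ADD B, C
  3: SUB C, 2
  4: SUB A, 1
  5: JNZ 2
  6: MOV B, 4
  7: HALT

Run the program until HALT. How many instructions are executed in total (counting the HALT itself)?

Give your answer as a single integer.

Answer: 16

Derivation:
Step 1: PC=0 exec 'MOV A, 3'. After: A=3 B=0 C=0 D=0 ZF=0 PC=1
Step 2: PC=1 exec 'MOV B, 0'. After: A=3 B=0 C=0 D=0 ZF=0 PC=2
Step 3: PC=2 exec 'ADD B, C'. After: A=3 B=0 C=0 D=0 ZF=1 PC=3
Step 4: PC=3 exec 'SUB C, 2'. After: A=3 B=0 C=-2 D=0 ZF=0 PC=4
Step 5: PC=4 exec 'SUB A, 1'. After: A=2 B=0 C=-2 D=0 ZF=0 PC=5
Step 6: PC=5 exec 'JNZ 2'. After: A=2 B=0 C=-2 D=0 ZF=0 PC=2
Step 7: PC=2 exec 'ADD B, C'. After: A=2 B=-2 C=-2 D=0 ZF=0 PC=3
Step 8: PC=3 exec 'SUB C, 2'. After: A=2 B=-2 C=-4 D=0 ZF=0 PC=4
Step 9: PC=4 exec 'SUB A, 1'. After: A=1 B=-2 C=-4 D=0 ZF=0 PC=5
Step 10: PC=5 exec 'JNZ 2'. After: A=1 B=-2 C=-4 D=0 ZF=0 PC=2
Step 11: PC=2 exec 'ADD B, C'. After: A=1 B=-6 C=-4 D=0 ZF=0 PC=3
Step 12: PC=3 exec 'SUB C, 2'. After: A=1 B=-6 C=-6 D=0 ZF=0 PC=4
Step 13: PC=4 exec 'SUB A, 1'. After: A=0 B=-6 C=-6 D=0 ZF=1 PC=5
Step 14: PC=5 exec 'JNZ 2'. After: A=0 B=-6 C=-6 D=0 ZF=1 PC=6
Step 15: PC=6 exec 'MOV B, 4'. After: A=0 B=4 C=-6 D=0 ZF=1 PC=7
Step 16: PC=7 exec 'HALT'. After: A=0 B=4 C=-6 D=0 ZF=1 PC=7 HALTED
Total instructions executed: 16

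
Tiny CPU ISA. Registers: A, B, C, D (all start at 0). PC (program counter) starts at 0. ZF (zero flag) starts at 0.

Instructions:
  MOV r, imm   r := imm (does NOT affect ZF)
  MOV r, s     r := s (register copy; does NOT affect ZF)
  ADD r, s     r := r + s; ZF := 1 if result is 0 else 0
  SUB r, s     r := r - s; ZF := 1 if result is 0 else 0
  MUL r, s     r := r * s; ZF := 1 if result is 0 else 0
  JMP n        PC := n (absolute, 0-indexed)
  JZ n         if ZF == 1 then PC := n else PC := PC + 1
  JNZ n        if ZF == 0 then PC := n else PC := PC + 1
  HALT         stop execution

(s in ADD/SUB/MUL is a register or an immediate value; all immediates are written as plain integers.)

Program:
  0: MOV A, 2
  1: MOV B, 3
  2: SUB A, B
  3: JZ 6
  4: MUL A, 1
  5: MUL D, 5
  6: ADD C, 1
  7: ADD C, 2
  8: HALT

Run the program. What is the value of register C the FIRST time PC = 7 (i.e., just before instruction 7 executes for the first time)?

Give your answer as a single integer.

Step 1: PC=0 exec 'MOV A, 2'. After: A=2 B=0 C=0 D=0 ZF=0 PC=1
Step 2: PC=1 exec 'MOV B, 3'. After: A=2 B=3 C=0 D=0 ZF=0 PC=2
Step 3: PC=2 exec 'SUB A, B'. After: A=-1 B=3 C=0 D=0 ZF=0 PC=3
Step 4: PC=3 exec 'JZ 6'. After: A=-1 B=3 C=0 D=0 ZF=0 PC=4
Step 5: PC=4 exec 'MUL A, 1'. After: A=-1 B=3 C=0 D=0 ZF=0 PC=5
Step 6: PC=5 exec 'MUL D, 5'. After: A=-1 B=3 C=0 D=0 ZF=1 PC=6
Step 7: PC=6 exec 'ADD C, 1'. After: A=-1 B=3 C=1 D=0 ZF=0 PC=7
First time PC=7: C=1

1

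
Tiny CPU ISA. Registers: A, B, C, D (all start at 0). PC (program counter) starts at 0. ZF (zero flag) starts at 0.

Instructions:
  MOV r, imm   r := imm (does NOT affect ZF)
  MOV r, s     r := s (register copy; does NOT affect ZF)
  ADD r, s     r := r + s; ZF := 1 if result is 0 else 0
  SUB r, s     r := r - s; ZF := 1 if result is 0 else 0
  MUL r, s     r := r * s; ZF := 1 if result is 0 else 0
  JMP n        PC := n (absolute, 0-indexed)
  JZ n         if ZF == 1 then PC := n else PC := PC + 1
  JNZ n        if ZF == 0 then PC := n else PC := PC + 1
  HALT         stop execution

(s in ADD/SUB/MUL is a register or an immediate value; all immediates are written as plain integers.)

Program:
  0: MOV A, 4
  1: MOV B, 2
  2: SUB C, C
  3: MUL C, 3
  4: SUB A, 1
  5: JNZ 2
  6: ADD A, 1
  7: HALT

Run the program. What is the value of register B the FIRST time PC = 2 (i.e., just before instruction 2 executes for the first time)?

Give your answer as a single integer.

Step 1: PC=0 exec 'MOV A, 4'. After: A=4 B=0 C=0 D=0 ZF=0 PC=1
Step 2: PC=1 exec 'MOV B, 2'. After: A=4 B=2 C=0 D=0 ZF=0 PC=2
First time PC=2: B=2

2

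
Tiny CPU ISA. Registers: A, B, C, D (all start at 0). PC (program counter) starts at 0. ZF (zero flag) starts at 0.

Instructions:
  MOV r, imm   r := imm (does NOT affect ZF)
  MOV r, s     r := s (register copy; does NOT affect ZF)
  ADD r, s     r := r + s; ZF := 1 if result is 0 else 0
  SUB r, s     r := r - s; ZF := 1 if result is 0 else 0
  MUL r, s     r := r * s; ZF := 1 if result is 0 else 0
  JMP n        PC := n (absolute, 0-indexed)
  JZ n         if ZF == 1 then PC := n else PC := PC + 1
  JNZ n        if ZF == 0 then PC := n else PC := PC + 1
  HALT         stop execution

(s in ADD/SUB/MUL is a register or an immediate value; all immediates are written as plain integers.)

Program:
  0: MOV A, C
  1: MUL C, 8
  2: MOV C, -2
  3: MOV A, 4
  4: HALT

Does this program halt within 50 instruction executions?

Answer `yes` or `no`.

Answer: yes

Derivation:
Step 1: PC=0 exec 'MOV A, C'. After: A=0 B=0 C=0 D=0 ZF=0 PC=1
Step 2: PC=1 exec 'MUL C, 8'. After: A=0 B=0 C=0 D=0 ZF=1 PC=2
Step 3: PC=2 exec 'MOV C, -2'. After: A=0 B=0 C=-2 D=0 ZF=1 PC=3
Step 4: PC=3 exec 'MOV A, 4'. After: A=4 B=0 C=-2 D=0 ZF=1 PC=4
Step 5: PC=4 exec 'HALT'. After: A=4 B=0 C=-2 D=0 ZF=1 PC=4 HALTED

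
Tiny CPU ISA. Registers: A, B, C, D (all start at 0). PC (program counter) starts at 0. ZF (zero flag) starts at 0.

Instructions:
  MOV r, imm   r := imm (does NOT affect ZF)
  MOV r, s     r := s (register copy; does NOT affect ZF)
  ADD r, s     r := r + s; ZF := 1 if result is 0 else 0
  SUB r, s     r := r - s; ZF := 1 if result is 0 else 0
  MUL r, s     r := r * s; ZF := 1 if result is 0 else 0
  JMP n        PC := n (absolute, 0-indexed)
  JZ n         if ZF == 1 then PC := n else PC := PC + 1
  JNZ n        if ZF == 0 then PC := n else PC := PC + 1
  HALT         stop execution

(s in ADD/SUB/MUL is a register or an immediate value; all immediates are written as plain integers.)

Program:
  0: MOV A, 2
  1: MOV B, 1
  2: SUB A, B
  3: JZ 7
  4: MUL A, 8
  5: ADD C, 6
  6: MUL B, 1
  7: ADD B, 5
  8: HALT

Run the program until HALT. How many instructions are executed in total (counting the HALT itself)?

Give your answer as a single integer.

Answer: 9

Derivation:
Step 1: PC=0 exec 'MOV A, 2'. After: A=2 B=0 C=0 D=0 ZF=0 PC=1
Step 2: PC=1 exec 'MOV B, 1'. After: A=2 B=1 C=0 D=0 ZF=0 PC=2
Step 3: PC=2 exec 'SUB A, B'. After: A=1 B=1 C=0 D=0 ZF=0 PC=3
Step 4: PC=3 exec 'JZ 7'. After: A=1 B=1 C=0 D=0 ZF=0 PC=4
Step 5: PC=4 exec 'MUL A, 8'. After: A=8 B=1 C=0 D=0 ZF=0 PC=5
Step 6: PC=5 exec 'ADD C, 6'. After: A=8 B=1 C=6 D=0 ZF=0 PC=6
Step 7: PC=6 exec 'MUL B, 1'. After: A=8 B=1 C=6 D=0 ZF=0 PC=7
Step 8: PC=7 exec 'ADD B, 5'. After: A=8 B=6 C=6 D=0 ZF=0 PC=8
Step 9: PC=8 exec 'HALT'. After: A=8 B=6 C=6 D=0 ZF=0 PC=8 HALTED
Total instructions executed: 9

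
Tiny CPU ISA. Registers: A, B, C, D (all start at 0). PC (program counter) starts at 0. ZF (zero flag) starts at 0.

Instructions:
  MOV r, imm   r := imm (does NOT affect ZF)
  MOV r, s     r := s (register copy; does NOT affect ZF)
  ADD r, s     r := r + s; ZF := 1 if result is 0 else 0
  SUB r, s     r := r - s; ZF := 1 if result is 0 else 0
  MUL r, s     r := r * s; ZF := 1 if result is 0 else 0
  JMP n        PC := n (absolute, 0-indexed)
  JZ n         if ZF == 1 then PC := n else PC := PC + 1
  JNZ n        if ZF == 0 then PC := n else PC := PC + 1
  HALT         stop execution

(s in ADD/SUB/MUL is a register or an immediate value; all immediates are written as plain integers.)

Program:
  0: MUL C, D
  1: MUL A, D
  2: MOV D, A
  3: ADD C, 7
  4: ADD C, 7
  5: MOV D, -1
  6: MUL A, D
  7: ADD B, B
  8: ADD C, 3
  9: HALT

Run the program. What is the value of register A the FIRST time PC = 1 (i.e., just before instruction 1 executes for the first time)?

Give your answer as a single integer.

Step 1: PC=0 exec 'MUL C, D'. After: A=0 B=0 C=0 D=0 ZF=1 PC=1
First time PC=1: A=0

0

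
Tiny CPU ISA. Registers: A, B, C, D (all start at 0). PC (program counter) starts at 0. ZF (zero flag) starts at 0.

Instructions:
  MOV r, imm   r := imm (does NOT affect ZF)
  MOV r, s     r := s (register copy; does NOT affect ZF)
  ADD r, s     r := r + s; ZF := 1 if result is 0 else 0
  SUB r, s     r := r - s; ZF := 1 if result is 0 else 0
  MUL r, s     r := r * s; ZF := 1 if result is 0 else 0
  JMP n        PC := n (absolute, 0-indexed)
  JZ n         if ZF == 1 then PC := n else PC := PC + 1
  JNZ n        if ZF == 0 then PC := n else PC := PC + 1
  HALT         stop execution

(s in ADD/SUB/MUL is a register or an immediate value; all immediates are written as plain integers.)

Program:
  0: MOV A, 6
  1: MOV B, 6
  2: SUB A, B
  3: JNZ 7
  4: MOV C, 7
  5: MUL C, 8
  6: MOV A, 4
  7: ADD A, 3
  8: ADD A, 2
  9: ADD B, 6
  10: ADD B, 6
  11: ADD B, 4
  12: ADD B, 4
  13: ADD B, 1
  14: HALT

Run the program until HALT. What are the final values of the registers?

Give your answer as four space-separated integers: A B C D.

Step 1: PC=0 exec 'MOV A, 6'. After: A=6 B=0 C=0 D=0 ZF=0 PC=1
Step 2: PC=1 exec 'MOV B, 6'. After: A=6 B=6 C=0 D=0 ZF=0 PC=2
Step 3: PC=2 exec 'SUB A, B'. After: A=0 B=6 C=0 D=0 ZF=1 PC=3
Step 4: PC=3 exec 'JNZ 7'. After: A=0 B=6 C=0 D=0 ZF=1 PC=4
Step 5: PC=4 exec 'MOV C, 7'. After: A=0 B=6 C=7 D=0 ZF=1 PC=5
Step 6: PC=5 exec 'MUL C, 8'. After: A=0 B=6 C=56 D=0 ZF=0 PC=6
Step 7: PC=6 exec 'MOV A, 4'. After: A=4 B=6 C=56 D=0 ZF=0 PC=7
Step 8: PC=7 exec 'ADD A, 3'. After: A=7 B=6 C=56 D=0 ZF=0 PC=8
Step 9: PC=8 exec 'ADD A, 2'. After: A=9 B=6 C=56 D=0 ZF=0 PC=9
Step 10: PC=9 exec 'ADD B, 6'. After: A=9 B=12 C=56 D=0 ZF=0 PC=10
Step 11: PC=10 exec 'ADD B, 6'. After: A=9 B=18 C=56 D=0 ZF=0 PC=11
Step 12: PC=11 exec 'ADD B, 4'. After: A=9 B=22 C=56 D=0 ZF=0 PC=12
Step 13: PC=12 exec 'ADD B, 4'. After: A=9 B=26 C=56 D=0 ZF=0 PC=13
Step 14: PC=13 exec 'ADD B, 1'. After: A=9 B=27 C=56 D=0 ZF=0 PC=14
Step 15: PC=14 exec 'HALT'. After: A=9 B=27 C=56 D=0 ZF=0 PC=14 HALTED

Answer: 9 27 56 0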